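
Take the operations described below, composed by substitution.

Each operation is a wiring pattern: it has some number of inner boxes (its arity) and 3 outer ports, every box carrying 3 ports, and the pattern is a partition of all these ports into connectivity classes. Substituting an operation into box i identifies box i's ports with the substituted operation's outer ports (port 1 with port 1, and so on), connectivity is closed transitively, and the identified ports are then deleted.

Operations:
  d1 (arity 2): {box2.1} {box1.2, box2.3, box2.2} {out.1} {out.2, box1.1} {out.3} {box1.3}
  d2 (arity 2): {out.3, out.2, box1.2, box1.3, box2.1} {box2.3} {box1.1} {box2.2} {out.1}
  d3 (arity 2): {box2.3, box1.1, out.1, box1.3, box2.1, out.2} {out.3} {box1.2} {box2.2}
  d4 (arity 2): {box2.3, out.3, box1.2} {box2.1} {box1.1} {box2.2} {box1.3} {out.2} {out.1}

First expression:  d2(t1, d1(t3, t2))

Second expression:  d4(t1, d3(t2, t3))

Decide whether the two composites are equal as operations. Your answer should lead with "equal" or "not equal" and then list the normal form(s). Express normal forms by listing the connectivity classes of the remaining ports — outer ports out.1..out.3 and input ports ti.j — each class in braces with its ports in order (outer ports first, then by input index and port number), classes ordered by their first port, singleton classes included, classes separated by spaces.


not equal; first: {out.1} {out.2, out.3, t1.2, t1.3} {t1.1} {t2.1} {t2.2, t2.3, t3.2} {t3.1} {t3.3}; second: {out.1} {out.2} {out.3, t1.2} {t1.1} {t1.3} {t2.1, t2.3, t3.1, t3.3} {t2.2} {t3.2}

The first expression reduces to {out.1} {out.2, out.3, t1.2, t1.3} {t1.1} {t2.1} {t2.2, t2.3, t3.2} {t3.1} {t3.3}
The second expression reduces to {out.1} {out.2} {out.3, t1.2} {t1.1} {t1.3} {t2.1, t2.3, t3.1, t3.3} {t2.2} {t3.2}
The forms do not match — not equal.


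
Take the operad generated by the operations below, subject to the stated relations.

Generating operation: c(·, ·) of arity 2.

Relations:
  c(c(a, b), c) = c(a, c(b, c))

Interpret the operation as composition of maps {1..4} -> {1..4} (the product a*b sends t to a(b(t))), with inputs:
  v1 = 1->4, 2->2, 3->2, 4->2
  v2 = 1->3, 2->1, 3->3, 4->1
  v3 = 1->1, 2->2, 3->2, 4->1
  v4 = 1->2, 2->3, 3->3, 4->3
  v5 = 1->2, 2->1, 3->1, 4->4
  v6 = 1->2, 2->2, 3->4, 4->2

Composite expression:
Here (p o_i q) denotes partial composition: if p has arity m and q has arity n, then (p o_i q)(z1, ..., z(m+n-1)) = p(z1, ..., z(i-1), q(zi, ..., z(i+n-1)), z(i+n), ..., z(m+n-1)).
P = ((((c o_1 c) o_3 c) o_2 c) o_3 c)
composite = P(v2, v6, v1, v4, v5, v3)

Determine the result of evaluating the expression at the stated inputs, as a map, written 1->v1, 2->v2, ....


c(v1, v4) = 1->2, 2->2, 3->2, 4->2
c(v6, c(v1, v4)) = 1->2, 2->2, 3->2, 4->2
c(v2, c(v6, c(v1, v4))) = 1->1, 2->1, 3->1, 4->1
c(v5, v3) = 1->2, 2->1, 3->1, 4->2
c(c(v2, c(v6, c(v1, v4))), c(v5, v3)) = 1->1, 2->1, 3->1, 4->1

1->1, 2->1, 3->1, 4->1


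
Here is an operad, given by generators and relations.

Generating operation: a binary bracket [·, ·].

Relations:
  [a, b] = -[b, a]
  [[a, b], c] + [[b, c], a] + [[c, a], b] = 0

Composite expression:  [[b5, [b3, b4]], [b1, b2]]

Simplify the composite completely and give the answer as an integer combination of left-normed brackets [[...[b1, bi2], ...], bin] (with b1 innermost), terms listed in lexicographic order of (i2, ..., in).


[[[[b1, b2], b3], b4], b5] - [[[[b1, b2], b4], b3], b5] - [[[[b1, b2], b5], b3], b4] + [[[[b1, b2], b5], b4], b3]

In the tensor algebra, words opening b1 carry the b1-anchored form.
Composite bracket: [[b5, [b3, b4]], [b1, b2]]
Applying ab - ba throughout gives 16 signed words (2^4 = 16).
Only words starting with b1 matter:
  the word b1b2b3b4b5 carries sign +1 and contributes +[[[[b1, b2], b3], b4], b5]
  the word b1b2b4b3b5 carries sign -1 and contributes -[[[[b1, b2], b4], b3], b5]
  the word b1b2b5b3b4 carries sign -1 and contributes -[[[[b1, b2], b5], b3], b4]
  the word b1b2b5b4b3 carries sign +1 and contributes +[[[[b1, b2], b5], b4], b3]


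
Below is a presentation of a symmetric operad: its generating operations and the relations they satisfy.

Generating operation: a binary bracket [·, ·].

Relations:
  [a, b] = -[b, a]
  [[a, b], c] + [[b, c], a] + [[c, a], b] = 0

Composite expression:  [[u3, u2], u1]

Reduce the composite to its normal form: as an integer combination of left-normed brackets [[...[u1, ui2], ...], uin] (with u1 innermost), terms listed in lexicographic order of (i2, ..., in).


Expand each bracket as ab - ba; the u1-initial words give the coefficients.
Composite bracket: [[u3, u2], u1]
Under [a, b] = ab - ba we get 4 signed associative words (2^2 = 4).
The u1-initial words carry the normal form:
  u1u2u3 appears with sign +1, giving the term +[[u1, u2], u3]
  u1u3u2 appears with sign -1, giving the term -[[u1, u3], u2]

[[u1, u2], u3] - [[u1, u3], u2]


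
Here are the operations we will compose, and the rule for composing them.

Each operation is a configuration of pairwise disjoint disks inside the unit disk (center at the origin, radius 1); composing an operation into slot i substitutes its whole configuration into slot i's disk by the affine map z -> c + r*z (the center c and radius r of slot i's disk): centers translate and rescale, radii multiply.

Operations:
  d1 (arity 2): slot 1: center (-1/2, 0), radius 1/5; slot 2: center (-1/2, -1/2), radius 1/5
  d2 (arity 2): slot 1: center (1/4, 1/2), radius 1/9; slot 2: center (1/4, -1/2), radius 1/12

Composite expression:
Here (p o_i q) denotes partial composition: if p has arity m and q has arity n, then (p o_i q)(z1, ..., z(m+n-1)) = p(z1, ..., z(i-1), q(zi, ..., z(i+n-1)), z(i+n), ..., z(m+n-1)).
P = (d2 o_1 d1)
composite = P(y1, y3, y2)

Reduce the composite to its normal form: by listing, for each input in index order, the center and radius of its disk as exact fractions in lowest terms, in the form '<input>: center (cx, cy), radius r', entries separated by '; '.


Nesting under d2 composes maps z -> c + r*z down each y-path.
for y1, the 2-step affine chain lands on center (7/36, 1/2), radius 1/45
for y3, the 2-step affine chain lands on center (7/36, 4/9), radius 1/45
for y2, the 1-step affine chain lands on center (1/4, -1/2), radius 1/12

y1: center (7/36, 1/2), radius 1/45; y2: center (1/4, -1/2), radius 1/12; y3: center (7/36, 4/9), radius 1/45


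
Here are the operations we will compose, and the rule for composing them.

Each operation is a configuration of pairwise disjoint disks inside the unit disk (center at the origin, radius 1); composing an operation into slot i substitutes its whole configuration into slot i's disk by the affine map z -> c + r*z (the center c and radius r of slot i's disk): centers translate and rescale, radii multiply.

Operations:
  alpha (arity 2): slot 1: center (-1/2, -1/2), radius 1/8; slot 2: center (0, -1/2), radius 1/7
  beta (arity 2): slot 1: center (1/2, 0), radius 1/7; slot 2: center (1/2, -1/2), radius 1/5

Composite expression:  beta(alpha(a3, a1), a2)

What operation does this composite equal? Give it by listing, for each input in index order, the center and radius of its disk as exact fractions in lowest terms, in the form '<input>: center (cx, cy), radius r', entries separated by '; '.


a1: center (1/2, -1/14), radius 1/49; a2: center (1/2, -1/2), radius 1/5; a3: center (3/7, -1/14), radius 1/56

Only the slot chain above each a matters under beta; compose those maps.
a3: after 2 affine steps, its disk has center (3/7, -1/14), radius 1/56
a1: after 2 affine steps, its disk has center (1/2, -1/14), radius 1/49
a2: after 1 affine step, its disk has center (1/2, -1/2), radius 1/5


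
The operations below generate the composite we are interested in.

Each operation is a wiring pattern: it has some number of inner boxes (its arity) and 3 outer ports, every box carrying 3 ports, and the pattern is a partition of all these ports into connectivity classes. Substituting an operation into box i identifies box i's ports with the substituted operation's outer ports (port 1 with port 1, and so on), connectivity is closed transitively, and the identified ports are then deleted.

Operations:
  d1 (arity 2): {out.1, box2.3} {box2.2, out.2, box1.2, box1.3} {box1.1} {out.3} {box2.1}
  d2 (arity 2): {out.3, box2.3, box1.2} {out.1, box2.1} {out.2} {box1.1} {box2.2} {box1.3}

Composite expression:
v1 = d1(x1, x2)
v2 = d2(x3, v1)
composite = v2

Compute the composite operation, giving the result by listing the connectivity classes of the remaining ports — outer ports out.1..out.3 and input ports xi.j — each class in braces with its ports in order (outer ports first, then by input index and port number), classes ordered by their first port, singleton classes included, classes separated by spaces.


Substituting into d2 glues patterns; closure does the rest.
stage d1: inputs (x1, x2), connectivity {out.1, x2.3} {out.2, x1.2, x1.3, x2.2} {out.3} {x1.1} {x2.1}, out.j its boundary
stage d2: inputs (x3, x1, x2), connectivity {out.1, x2.3} {out.2} {out.3, x3.2} {x1.1} {x1.2, x1.3, x2.2} {x2.1} {x3.1} {x3.3}, out.j its boundary

{out.1, x2.3} {out.2} {out.3, x3.2} {x1.1} {x1.2, x1.3, x2.2} {x2.1} {x3.1} {x3.3}


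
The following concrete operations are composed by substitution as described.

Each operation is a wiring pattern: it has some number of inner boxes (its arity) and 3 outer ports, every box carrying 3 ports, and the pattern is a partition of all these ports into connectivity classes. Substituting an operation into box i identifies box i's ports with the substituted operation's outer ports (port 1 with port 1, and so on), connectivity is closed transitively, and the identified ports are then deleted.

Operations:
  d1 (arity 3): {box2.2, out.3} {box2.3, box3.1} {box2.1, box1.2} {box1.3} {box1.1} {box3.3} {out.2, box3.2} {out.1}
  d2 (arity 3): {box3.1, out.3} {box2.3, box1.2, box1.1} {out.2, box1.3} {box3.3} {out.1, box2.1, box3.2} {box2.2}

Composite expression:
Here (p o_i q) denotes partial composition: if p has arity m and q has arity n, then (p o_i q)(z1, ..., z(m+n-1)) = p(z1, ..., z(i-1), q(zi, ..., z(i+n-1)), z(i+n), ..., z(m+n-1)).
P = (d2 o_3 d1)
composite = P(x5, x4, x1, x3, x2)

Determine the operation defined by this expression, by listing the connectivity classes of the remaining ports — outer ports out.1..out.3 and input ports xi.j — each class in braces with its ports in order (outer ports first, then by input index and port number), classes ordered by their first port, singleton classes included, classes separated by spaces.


{out.1, x2.2, x4.1} {out.2, x5.3} {out.3} {x1.1} {x1.2, x3.1} {x1.3} {x2.1, x3.3} {x2.3} {x3.2} {x4.2} {x4.3, x5.1, x5.2}

Connectivity passes through glued d2-boundaries; trace each wire chain.
composing d1 on (x1, x3, x2), with out.j its own outer ports: {out.1} {out.2, x2.2} {out.3, x3.2} {x1.1} {x1.2, x3.1} {x1.3} {x2.1, x3.3} {x2.3}
composing d2 on (x5, x4, x1, x3, x2), with out.j its own outer ports: {out.1, x2.2, x4.1} {out.2, x5.3} {out.3} {x1.1} {x1.2, x3.1} {x1.3} {x2.1, x3.3} {x2.3} {x3.2} {x4.2} {x4.3, x5.1, x5.2}


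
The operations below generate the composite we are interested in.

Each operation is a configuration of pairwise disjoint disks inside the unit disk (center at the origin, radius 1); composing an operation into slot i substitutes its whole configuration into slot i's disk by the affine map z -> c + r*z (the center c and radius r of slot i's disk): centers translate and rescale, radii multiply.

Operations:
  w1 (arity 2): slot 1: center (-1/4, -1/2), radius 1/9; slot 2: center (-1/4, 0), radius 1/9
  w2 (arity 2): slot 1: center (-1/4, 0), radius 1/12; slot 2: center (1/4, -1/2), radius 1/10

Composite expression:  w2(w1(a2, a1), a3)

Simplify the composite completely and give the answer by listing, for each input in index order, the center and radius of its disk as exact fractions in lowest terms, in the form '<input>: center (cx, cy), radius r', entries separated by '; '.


a1: center (-13/48, 0), radius 1/108; a2: center (-13/48, -1/24), radius 1/108; a3: center (1/4, -1/2), radius 1/10

Affine substitution under w2: radii multiply and a-centers shift.
for a2, the 2-step affine chain lands on center (-13/48, -1/24), radius 1/108
for a1, the 2-step affine chain lands on center (-13/48, 0), radius 1/108
for a3, the 1-step affine chain lands on center (1/4, -1/2), radius 1/10


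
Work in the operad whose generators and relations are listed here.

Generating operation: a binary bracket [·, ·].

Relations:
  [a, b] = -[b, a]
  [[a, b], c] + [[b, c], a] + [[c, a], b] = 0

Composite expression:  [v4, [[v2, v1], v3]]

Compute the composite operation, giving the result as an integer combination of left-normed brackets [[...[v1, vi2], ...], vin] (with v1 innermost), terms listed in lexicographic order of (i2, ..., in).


[[[v1, v2], v3], v4]

Expand each bracket as ab - ba; the v1-initial words give the coefficients.
Composite bracket: [v4, [[v2, v1], v3]]
Applying ab - ba throughout gives 8 signed words (2^3 = 8).
Coefficients come from the v1-initial words:
  sign of v1v2v3v4 is +1, so it contributes +[[[v1, v2], v3], v4]


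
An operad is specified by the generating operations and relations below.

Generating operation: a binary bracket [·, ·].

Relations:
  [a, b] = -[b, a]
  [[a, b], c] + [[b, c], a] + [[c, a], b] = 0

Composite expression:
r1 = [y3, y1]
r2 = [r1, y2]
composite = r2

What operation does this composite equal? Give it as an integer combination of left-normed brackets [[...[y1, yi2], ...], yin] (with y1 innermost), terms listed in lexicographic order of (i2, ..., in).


-[[y1, y3], y2]


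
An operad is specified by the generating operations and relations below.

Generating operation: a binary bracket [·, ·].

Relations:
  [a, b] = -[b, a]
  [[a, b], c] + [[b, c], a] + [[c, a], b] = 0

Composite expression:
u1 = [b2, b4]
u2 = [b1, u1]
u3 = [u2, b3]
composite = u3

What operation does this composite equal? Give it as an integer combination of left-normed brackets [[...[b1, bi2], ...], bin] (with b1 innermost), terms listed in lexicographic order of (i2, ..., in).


A multilinear Lie element is pinned by b1-initial words (b1 innermost).
Composite bracket: [[b1, [b2, b4]], b3]
Under [a, b] = ab - ba we get 8 signed associative words (2^3 = 8).
Coefficients come from the b1-initial words:
  b1b2b4b3 (sign +1) contributes +[[[b1, b2], b4], b3]
  b1b4b2b3 (sign -1) contributes -[[[b1, b4], b2], b3]

[[[b1, b2], b4], b3] - [[[b1, b4], b2], b3]


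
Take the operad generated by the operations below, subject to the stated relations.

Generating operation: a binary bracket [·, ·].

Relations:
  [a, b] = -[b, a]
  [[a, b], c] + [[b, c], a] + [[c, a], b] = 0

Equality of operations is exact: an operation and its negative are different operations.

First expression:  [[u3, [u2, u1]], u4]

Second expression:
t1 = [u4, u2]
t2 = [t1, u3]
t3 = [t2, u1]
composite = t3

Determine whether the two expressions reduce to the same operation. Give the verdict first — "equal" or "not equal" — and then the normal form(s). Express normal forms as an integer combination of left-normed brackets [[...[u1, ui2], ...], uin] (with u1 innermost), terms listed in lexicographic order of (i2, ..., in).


not equal; the first gives [[[u1, u2], u3], u4] and the second [[[u1, u2], u4], u3] - [[[u1, u3], u2], u4] + [[[u1, u3], u4], u2] - [[[u1, u4], u2], u3]

The first composite normalizes to [[[u1, u2], u3], u4]
The second composite normalizes to [[[u1, u2], u4], u3] - [[[u1, u3], u2], u4] + [[[u1, u3], u4], u2] - [[[u1, u4], u2], u3]
The forms do not match — not equal.


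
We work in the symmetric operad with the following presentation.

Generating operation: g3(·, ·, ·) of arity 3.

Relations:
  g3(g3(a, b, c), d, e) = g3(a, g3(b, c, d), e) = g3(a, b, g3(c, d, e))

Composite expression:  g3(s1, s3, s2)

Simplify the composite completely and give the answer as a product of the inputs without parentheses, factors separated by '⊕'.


s1 ⊕ s3 ⊕ s2

All parenthesizations of g3 agree; list the s-inputs left to right.
g3(s1, s3, s2) collapses to s1 ⊕ s3 ⊕ s2


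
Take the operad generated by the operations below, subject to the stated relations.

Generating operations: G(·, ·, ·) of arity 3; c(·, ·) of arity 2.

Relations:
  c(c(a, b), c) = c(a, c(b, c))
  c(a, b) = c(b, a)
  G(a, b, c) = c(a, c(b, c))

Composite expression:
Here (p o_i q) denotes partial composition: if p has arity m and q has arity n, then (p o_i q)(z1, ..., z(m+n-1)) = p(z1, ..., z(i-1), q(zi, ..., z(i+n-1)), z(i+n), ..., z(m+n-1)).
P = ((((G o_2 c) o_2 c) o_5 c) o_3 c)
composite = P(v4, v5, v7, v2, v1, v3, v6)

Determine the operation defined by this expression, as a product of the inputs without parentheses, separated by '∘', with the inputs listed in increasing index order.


v1 ∘ v2 ∘ v3 ∘ v4 ∘ v5 ∘ v6 ∘ v7


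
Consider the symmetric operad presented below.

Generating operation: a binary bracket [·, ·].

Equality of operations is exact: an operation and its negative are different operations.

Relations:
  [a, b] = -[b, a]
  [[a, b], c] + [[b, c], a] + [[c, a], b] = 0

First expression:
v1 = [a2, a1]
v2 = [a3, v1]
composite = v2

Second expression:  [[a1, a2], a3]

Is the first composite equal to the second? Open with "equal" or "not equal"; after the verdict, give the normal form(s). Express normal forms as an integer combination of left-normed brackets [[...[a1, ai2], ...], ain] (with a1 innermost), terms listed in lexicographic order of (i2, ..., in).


equal — both sides give [[a1, a2], a3]

Reducing the first expression gives [[a1, a2], a3]
Reducing the second expression gives [[a1, a2], a3]
Same normal form: equal.


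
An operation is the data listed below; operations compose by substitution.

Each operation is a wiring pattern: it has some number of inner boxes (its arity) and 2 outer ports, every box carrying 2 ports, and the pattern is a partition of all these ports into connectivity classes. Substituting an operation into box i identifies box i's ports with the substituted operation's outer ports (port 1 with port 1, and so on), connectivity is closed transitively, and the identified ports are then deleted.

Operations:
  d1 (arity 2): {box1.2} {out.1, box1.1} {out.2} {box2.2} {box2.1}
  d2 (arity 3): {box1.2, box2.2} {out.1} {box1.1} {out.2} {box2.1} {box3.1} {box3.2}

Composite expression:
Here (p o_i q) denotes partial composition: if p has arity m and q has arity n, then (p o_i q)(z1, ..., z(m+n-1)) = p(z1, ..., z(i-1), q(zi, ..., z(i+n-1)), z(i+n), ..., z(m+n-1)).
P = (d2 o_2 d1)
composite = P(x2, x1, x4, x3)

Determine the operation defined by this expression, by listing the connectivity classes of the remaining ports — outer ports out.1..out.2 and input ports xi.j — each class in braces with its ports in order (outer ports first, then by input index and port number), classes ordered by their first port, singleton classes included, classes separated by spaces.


Treat the ports identified at d2 as solder joints: merge, then drop.
after d1, the pattern on (x1, x4) reads {out.1, x1.1} {out.2} {x1.2} {x4.1} {x4.2} (out.j = its outer ports)
after d2, the pattern on (x2, x1, x4, x3) reads {out.1} {out.2} {x1.1} {x1.2} {x2.1} {x2.2} {x3.1} {x3.2} {x4.1} {x4.2} (out.j = its outer ports)

{out.1} {out.2} {x1.1} {x1.2} {x2.1} {x2.2} {x3.1} {x3.2} {x4.1} {x4.2}


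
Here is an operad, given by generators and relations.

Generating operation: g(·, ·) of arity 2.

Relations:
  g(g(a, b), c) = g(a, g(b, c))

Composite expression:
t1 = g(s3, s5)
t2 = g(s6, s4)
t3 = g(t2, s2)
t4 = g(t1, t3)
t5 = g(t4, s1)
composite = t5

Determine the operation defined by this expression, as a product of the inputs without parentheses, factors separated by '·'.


s3 · s5 · s6 · s4 · s2 · s1

Key point: g is associative — brackets drop, the s-order remains.
g(s3, s5) unparenthesizes to s3 · s5
g(s6, s4) unparenthesizes to s6 · s4
g(g(s6, s4), s2) unparenthesizes to s6 · s4 · s2
g(g(s3, s5), g(g(s6, s4), s2)) unparenthesizes to s3 · s5 · s6 · s4 · s2
g(g(g(s3, s5), g(g(s6, s4), s2)), s1) unparenthesizes to s3 · s5 · s6 · s4 · s2 · s1


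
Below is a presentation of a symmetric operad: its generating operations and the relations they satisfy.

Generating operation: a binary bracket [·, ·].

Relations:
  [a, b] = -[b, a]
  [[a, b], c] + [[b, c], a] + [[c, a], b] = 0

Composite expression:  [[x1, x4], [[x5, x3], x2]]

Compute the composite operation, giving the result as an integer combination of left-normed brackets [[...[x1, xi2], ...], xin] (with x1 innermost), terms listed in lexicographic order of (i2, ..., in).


[[[[x1, x4], x2], x3], x5] - [[[[x1, x4], x2], x5], x3] - [[[[x1, x4], x3], x5], x2] + [[[[x1, x4], x5], x3], x2]

Left-normed coefficients sit on the x1-initial expansion words.
Composite bracket: [[x1, x4], [[x5, x3], x2]]
Applying ab - ba throughout gives 16 signed words (2^4 = 16).
Collect the words opening with x1:
  x1x4x2x3x5 appears with sign +1, giving the term +[[[[x1, x4], x2], x3], x5]
  x1x4x2x5x3 appears with sign -1, giving the term -[[[[x1, x4], x2], x5], x3]
  x1x4x3x5x2 appears with sign -1, giving the term -[[[[x1, x4], x3], x5], x2]
  x1x4x5x3x2 appears with sign +1, giving the term +[[[[x1, x4], x5], x3], x2]


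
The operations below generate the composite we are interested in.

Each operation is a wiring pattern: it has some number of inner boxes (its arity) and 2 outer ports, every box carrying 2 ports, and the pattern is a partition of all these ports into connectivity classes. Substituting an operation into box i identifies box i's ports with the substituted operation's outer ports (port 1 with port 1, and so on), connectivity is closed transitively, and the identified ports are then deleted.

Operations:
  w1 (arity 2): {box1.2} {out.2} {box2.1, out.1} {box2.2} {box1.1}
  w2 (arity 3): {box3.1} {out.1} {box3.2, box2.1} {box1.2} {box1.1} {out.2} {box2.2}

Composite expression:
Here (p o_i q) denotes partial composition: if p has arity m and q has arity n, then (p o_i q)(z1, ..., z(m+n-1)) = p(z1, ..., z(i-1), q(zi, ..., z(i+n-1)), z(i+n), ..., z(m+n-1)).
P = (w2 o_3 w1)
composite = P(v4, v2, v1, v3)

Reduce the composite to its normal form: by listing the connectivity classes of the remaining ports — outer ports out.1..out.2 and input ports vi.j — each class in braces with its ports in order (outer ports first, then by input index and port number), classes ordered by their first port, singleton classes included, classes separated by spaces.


{out.1} {out.2} {v1.1} {v1.2} {v2.1} {v2.2} {v3.1} {v3.2} {v4.1} {v4.2}

Two ports join when wires chain via w2-identified ports.
after w1, the pattern on (v1, v3) reads {out.1, v3.1} {out.2} {v1.1} {v1.2} {v3.2} (out.j = its outer ports)
after w2, the pattern on (v4, v2, v1, v3) reads {out.1} {out.2} {v1.1} {v1.2} {v2.1} {v2.2} {v3.1} {v3.2} {v4.1} {v4.2} (out.j = its outer ports)


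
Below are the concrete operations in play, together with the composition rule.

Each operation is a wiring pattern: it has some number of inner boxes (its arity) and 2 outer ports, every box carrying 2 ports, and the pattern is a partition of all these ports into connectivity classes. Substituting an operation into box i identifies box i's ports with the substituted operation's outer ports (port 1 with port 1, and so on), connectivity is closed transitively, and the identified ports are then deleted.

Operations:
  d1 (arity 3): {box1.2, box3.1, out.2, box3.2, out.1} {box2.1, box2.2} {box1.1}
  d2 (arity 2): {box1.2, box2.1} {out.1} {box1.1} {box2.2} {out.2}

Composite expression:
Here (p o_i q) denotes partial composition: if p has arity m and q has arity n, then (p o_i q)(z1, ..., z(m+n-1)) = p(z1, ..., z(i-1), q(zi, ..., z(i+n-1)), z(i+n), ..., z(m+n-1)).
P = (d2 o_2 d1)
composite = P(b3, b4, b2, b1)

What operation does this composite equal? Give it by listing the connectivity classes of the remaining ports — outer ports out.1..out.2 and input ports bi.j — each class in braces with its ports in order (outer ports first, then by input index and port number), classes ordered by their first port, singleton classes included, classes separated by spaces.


{out.1} {out.2} {b1.1, b1.2, b3.2, b4.2} {b2.1, b2.2} {b3.1} {b4.1}

Substituting into d2 glues patterns; closure does the rest.
d1 over (b4, b2, b1) gives {out.1, out.2, b1.1, b1.2, b4.2} {b2.1, b2.2} {b4.1}, out.j being that stage's outer ports
d2 over (b3, b4, b2, b1) gives {out.1} {out.2} {b1.1, b1.2, b3.2, b4.2} {b2.1, b2.2} {b3.1} {b4.1}, out.j being that stage's outer ports


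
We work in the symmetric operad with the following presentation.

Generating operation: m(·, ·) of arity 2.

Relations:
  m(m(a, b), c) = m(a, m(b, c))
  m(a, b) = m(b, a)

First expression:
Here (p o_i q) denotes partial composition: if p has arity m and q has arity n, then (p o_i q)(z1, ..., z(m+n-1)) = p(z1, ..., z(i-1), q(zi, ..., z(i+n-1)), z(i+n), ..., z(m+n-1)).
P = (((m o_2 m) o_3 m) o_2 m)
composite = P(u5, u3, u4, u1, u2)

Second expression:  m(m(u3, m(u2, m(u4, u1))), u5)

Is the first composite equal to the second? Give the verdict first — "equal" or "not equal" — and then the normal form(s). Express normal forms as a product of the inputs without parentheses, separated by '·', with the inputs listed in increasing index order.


equal; both compose to u1 · u2 · u3 · u4 · u5

Normal form of the first expression: u1 · u2 · u3 · u4 · u5
Normal form of the second expression: u1 · u2 · u3 · u4 · u5
One common form — equal.


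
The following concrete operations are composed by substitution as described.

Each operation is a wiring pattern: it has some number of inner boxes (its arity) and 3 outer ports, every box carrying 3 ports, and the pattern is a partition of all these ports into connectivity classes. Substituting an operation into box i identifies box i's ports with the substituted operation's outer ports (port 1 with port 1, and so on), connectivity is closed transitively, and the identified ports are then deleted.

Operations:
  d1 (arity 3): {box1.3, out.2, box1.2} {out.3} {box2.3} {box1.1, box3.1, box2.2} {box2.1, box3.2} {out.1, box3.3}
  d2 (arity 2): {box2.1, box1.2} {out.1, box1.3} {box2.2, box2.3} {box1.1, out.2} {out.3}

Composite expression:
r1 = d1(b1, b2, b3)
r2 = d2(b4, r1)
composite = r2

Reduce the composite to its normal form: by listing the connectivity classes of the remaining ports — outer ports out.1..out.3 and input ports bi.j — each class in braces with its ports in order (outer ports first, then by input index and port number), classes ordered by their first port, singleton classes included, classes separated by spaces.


After gluing at d2, chains via deleted ports link the b-ports.
through d1, on inputs (b1, b2, b3): {out.1, b3.3} {out.2, b1.2, b1.3} {out.3} {b1.1, b2.2, b3.1} {b2.1, b3.2} {b2.3} (out.j = stage outer ports)
through d2, on inputs (b4, b1, b2, b3): {out.1, b4.3} {out.2, b4.1} {out.3} {b1.1, b2.2, b3.1} {b1.2, b1.3} {b2.1, b3.2} {b2.3} {b3.3, b4.2} (out.j = stage outer ports)

{out.1, b4.3} {out.2, b4.1} {out.3} {b1.1, b2.2, b3.1} {b1.2, b1.3} {b2.1, b3.2} {b2.3} {b3.3, b4.2}


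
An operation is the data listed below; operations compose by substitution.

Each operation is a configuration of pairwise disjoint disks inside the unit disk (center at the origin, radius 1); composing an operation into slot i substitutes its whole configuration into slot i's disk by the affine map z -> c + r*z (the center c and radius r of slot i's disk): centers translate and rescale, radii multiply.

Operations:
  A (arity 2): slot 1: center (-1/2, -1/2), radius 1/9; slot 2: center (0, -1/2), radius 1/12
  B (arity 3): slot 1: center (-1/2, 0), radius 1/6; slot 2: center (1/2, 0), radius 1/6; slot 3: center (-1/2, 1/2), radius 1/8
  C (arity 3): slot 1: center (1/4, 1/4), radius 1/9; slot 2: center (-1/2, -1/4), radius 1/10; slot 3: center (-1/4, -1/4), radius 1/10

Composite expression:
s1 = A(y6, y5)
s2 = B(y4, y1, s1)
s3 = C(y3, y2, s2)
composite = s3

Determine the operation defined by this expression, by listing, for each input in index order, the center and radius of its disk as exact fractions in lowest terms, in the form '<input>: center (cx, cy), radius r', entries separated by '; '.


Below C, radii multiply path by path; the y-disk centers shift.
tracing y3 down its 1-map path: center (1/4, 1/4), radius 1/9
tracing y2 down its 1-map path: center (-1/2, -1/4), radius 1/10
tracing y4 down its 2-map path: center (-3/10, -1/4), radius 1/60
tracing y1 down its 2-map path: center (-1/5, -1/4), radius 1/60
tracing y6 down its 3-map path: center (-49/160, -33/160), radius 1/720
tracing y5 down its 3-map path: center (-3/10, -33/160), radius 1/960

y1: center (-1/5, -1/4), radius 1/60; y2: center (-1/2, -1/4), radius 1/10; y3: center (1/4, 1/4), radius 1/9; y4: center (-3/10, -1/4), radius 1/60; y5: center (-3/10, -33/160), radius 1/960; y6: center (-49/160, -33/160), radius 1/720


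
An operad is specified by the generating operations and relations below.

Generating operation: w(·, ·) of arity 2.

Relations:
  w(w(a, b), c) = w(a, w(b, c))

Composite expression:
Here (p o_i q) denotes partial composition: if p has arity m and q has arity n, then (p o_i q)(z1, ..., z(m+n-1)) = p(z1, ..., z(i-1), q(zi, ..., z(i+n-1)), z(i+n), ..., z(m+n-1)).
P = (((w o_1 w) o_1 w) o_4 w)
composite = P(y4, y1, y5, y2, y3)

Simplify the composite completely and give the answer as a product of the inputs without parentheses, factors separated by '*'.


y4 * y1 * y5 * y2 * y3

The w-tree's shape is irrelevant; the y-reading-order decides.
w(y4, y1) spells out as y4 * y1
w(w(y4, y1), y5) spells out as y4 * y1 * y5
w(y2, y3) spells out as y2 * y3
w(w(w(y4, y1), y5), w(y2, y3)) spells out as y4 * y1 * y5 * y2 * y3


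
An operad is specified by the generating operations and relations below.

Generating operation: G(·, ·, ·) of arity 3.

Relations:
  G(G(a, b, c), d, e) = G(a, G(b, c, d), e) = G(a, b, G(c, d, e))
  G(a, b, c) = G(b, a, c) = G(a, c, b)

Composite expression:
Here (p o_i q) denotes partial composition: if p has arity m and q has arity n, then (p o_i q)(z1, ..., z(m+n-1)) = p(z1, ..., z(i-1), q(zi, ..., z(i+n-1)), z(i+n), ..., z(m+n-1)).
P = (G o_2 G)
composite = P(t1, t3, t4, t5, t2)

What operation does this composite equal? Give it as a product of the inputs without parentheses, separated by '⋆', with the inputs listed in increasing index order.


Reordering under G is free, so list the t-inputs canonically.
G(t3, t4, t5) collapses to t3 ⋆ t4 ⋆ t5
G(t1, G(t3, t4, t5), t2) collapses to t1 ⋆ t3 ⋆ t4 ⋆ t5 ⋆ t2
reordering the factors by index: t1 ⋆ t2 ⋆ t3 ⋆ t4 ⋆ t5

t1 ⋆ t2 ⋆ t3 ⋆ t4 ⋆ t5


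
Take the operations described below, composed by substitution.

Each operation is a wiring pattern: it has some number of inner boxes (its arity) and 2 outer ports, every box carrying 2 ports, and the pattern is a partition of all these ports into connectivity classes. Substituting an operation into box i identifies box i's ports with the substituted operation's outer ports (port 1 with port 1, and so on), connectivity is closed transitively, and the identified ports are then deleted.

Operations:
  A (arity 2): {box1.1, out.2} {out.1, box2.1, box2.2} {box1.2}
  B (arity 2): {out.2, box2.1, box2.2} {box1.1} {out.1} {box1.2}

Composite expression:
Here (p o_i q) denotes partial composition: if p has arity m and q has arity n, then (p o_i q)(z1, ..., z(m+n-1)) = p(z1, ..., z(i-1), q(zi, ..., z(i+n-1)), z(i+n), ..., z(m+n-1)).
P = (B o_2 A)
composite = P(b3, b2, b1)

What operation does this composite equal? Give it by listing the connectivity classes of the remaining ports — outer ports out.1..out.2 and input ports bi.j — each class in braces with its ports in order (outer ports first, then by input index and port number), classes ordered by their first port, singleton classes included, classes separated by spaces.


{out.1} {out.2, b1.1, b1.2, b2.1} {b2.2} {b3.1} {b3.2}

After gluing at B, chains via deleted ports link the b-ports.
stage A: inputs (b2, b1), connectivity {out.1, b1.1, b1.2} {out.2, b2.1} {b2.2}, out.j its boundary
stage B: inputs (b3, b2, b1), connectivity {out.1} {out.2, b1.1, b1.2, b2.1} {b2.2} {b3.1} {b3.2}, out.j its boundary


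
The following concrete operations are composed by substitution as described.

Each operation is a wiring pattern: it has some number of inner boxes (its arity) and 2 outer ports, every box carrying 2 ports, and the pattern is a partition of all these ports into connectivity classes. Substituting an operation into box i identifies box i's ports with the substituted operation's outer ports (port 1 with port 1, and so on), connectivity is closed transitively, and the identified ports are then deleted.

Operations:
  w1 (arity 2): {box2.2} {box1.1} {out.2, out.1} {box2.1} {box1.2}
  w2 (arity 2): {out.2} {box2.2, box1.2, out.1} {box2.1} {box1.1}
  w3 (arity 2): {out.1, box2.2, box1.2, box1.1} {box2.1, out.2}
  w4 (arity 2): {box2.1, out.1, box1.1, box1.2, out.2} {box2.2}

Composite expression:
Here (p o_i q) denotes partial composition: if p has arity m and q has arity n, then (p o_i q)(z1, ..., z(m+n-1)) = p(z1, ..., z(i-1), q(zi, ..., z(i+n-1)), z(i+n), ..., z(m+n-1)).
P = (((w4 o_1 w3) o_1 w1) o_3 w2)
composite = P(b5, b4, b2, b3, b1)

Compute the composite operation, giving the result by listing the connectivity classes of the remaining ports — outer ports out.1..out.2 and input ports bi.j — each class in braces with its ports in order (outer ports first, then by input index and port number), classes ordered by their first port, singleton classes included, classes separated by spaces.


{out.1, out.2, b1.1, b2.2, b3.2} {b1.2} {b2.1} {b3.1} {b4.1} {b4.2} {b5.1} {b5.2}

Reachability decides: close wires over w4-identified ports.
the subtree at w1 composes to {out.1, out.2} {b4.1} {b4.2} {b5.1} {b5.2} on (b5, b4); out.j = own outer ports
the subtree at w2 composes to {out.1, b2.2, b3.2} {out.2} {b2.1} {b3.1} on (b2, b3); out.j = own outer ports
the subtree at w3 composes to {out.1} {out.2, b2.2, b3.2} {b2.1} {b3.1} {b4.1} {b4.2} {b5.1} {b5.2} on (b5, b4, b2, b3); out.j = own outer ports
the subtree at w4 composes to {out.1, out.2, b1.1, b2.2, b3.2} {b1.2} {b2.1} {b3.1} {b4.1} {b4.2} {b5.1} {b5.2} on (b5, b4, b2, b3, b1); out.j = own outer ports


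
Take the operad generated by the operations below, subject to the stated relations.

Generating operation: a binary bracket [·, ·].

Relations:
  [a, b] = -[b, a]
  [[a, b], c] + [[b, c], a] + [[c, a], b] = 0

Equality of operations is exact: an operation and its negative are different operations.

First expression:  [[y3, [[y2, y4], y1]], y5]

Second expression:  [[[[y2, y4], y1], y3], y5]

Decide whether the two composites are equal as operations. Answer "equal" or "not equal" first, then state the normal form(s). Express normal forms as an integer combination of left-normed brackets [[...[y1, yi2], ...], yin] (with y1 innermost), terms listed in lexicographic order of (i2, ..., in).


not equal; the first gives [[[[y1, y2], y4], y3], y5] - [[[[y1, y4], y2], y3], y5] and the second -[[[[y1, y2], y4], y3], y5] + [[[[y1, y4], y2], y3], y5]

The first composite normalizes to [[[[y1, y2], y4], y3], y5] - [[[[y1, y4], y2], y3], y5]
The second composite normalizes to -[[[[y1, y2], y4], y3], y5] + [[[[y1, y4], y2], y3], y5]
The forms do not match — not equal.


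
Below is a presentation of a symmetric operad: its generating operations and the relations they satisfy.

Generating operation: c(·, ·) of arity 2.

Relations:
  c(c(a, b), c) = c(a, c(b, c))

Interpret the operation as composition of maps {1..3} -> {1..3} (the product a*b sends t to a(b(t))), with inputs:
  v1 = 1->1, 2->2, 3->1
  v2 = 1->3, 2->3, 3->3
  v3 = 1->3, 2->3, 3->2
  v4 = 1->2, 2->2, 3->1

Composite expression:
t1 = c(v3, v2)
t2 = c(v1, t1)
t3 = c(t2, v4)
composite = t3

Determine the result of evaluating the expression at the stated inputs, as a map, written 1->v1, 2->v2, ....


1->2, 2->2, 3->2


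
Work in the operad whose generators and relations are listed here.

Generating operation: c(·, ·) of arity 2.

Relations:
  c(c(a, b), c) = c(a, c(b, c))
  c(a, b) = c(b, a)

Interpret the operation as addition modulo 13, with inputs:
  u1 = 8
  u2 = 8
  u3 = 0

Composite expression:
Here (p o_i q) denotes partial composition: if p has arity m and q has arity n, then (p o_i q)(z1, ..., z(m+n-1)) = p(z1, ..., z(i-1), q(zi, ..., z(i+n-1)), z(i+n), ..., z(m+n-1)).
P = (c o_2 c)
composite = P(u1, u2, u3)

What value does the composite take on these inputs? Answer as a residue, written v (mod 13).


3 (mod 13)

c(u2, u3) = 8
c(u1, c(u2, u3)) = 3


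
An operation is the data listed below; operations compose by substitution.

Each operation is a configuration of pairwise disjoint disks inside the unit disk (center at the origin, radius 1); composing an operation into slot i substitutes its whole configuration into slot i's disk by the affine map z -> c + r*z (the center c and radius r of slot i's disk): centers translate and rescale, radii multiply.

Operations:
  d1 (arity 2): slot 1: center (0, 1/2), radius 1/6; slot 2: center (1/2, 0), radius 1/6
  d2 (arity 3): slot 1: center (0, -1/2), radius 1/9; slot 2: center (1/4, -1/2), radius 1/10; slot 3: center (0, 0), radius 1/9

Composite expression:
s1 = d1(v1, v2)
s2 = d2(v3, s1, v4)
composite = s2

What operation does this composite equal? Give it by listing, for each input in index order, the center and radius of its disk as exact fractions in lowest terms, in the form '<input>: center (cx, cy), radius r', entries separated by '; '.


Each v-disk chains the slot maps above it in d2; radii multiply.
input v3: applying the 1 nested substitution gives center (0, -1/2), radius 1/9
input v1: applying the 2 nested substitutions gives center (1/4, -9/20), radius 1/60
input v2: applying the 2 nested substitutions gives center (3/10, -1/2), radius 1/60
input v4: applying the 1 nested substitution gives center (0, 0), radius 1/9

v1: center (1/4, -9/20), radius 1/60; v2: center (3/10, -1/2), radius 1/60; v3: center (0, -1/2), radius 1/9; v4: center (0, 0), radius 1/9


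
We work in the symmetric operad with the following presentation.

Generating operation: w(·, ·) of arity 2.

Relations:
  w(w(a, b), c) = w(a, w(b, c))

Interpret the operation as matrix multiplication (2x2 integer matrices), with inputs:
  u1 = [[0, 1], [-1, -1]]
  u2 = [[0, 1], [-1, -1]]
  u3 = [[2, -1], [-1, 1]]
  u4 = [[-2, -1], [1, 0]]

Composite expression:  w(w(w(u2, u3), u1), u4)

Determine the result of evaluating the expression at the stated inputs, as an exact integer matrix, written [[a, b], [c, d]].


[[0, 1], [-1, 0]]

w(u2, u3) = [[-1, 1], [-1, 0]]
w(w(u2, u3), u1) = [[-1, -2], [0, -1]]
w(w(w(u2, u3), u1), u4) = [[0, 1], [-1, 0]]


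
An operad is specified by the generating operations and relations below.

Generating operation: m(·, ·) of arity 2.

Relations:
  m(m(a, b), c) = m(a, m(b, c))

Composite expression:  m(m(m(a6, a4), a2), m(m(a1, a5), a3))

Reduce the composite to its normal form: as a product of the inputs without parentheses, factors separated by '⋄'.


Every regrouping of m is equal, so read the a-inputs in written order.
m(a6, a4) unparenthesizes to a6 ⋄ a4
m(m(a6, a4), a2) unparenthesizes to a6 ⋄ a4 ⋄ a2
m(a1, a5) unparenthesizes to a1 ⋄ a5
m(m(a1, a5), a3) unparenthesizes to a1 ⋄ a5 ⋄ a3
m(m(m(a6, a4), a2), m(m(a1, a5), a3)) unparenthesizes to a6 ⋄ a4 ⋄ a2 ⋄ a1 ⋄ a5 ⋄ a3

a6 ⋄ a4 ⋄ a2 ⋄ a1 ⋄ a5 ⋄ a3


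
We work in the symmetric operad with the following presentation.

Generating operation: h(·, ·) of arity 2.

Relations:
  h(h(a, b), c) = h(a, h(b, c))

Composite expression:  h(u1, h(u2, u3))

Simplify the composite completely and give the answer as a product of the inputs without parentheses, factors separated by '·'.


u1 · u2 · u3

Key point: h is associative — brackets drop, the u-order remains.
h(u2, u3) spells out as u2 · u3
h(u1, h(u2, u3)) spells out as u1 · u2 · u3


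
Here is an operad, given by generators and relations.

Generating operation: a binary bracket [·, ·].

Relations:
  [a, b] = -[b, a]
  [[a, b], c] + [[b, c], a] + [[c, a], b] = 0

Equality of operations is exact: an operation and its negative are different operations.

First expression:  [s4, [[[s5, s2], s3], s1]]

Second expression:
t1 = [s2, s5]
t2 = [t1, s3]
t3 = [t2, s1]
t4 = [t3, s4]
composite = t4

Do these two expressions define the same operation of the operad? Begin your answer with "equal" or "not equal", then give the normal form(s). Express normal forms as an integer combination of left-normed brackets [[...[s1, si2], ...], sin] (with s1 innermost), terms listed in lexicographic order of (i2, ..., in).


Reducing the first expression gives -[[[[s1, s2], s5], s3], s4] + [[[[s1, s3], s2], s5], s4] - [[[[s1, s3], s5], s2], s4] + [[[[s1, s5], s2], s3], s4]
Reducing the second expression gives -[[[[s1, s2], s5], s3], s4] + [[[[s1, s3], s2], s5], s4] - [[[[s1, s3], s5], s2], s4] + [[[[s1, s5], s2], s3], s4]
Same normal form: equal.

equal; both compose to -[[[[s1, s2], s5], s3], s4] + [[[[s1, s3], s2], s5], s4] - [[[[s1, s3], s5], s2], s4] + [[[[s1, s5], s2], s3], s4]
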